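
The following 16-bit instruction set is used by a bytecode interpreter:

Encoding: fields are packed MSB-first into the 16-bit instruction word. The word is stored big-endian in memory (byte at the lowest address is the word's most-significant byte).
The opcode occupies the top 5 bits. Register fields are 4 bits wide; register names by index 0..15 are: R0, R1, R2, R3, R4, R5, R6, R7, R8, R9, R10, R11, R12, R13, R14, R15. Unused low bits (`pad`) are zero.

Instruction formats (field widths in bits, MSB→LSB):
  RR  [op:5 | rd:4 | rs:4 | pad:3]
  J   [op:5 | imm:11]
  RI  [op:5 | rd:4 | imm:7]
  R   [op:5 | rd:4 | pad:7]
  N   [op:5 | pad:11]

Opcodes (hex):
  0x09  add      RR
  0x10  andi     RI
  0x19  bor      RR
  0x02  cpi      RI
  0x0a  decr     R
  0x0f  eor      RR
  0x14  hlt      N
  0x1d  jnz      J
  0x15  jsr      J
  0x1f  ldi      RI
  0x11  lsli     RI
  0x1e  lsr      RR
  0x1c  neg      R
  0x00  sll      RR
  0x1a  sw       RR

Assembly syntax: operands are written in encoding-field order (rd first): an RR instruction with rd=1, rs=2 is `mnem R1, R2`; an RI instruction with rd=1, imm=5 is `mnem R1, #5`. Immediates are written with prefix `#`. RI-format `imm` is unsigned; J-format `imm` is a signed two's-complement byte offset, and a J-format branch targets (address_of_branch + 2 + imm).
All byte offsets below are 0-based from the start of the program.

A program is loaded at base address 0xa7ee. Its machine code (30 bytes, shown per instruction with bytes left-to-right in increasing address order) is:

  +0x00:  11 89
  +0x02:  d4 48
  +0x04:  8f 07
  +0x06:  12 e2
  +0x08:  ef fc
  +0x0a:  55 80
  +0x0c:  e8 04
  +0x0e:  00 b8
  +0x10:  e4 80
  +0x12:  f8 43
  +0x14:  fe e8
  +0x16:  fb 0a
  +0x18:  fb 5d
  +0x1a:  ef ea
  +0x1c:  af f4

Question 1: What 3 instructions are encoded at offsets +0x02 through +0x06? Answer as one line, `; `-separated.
[02] d4 48 → 0xd448
  opcode bits[15:11]=0x1a: sw/RR
  rd: (w>>7)&0xf=0x8 → R8
  rs: (w>>3)&0xf=0x9 → R9
[04] 8f 07 → 0x8f07
  opcode bits[15:11]=0x11: lsli/RI
  rd: (w>>7)&0xf=0xe → R14
  imm: (w>>0)&0x7f=0x7 → #7
[06] 12 e2 → 0x12e2
  opcode bits[15:11]=0x2: cpi/RI
  rd: (w>>7)&0xf=0x5 → R5
  imm: (w>>0)&0x7f=0x62 → #98

sw R8, R9; lsli R14, #7; cpi R5, #98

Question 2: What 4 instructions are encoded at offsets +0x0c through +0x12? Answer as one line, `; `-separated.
off 0x0c: read e8 04 as big → 0xe804
  op=0xe804>>11=0x1d ⇒ jnz (J)
  [10:0] imm=4 = #4
off 0x0e: read 00 b8 as big → 0x00b8
  op=0x00b8>>11=0x0 ⇒ sll (RR)
  [10:7] rd=1 = R1
  [6:3] rs=7 = R7
off 0x10: read e4 80 as big → 0xe480
  op=0xe480>>11=0x1c ⇒ neg (R)
  [10:7] rd=9 = R9
off 0x12: read f8 43 as big → 0xf843
  op=0xf843>>11=0x1f ⇒ ldi (RI)
  [10:7] rd=0 = R0
  [6:0] imm=67 = #67

jnz #4; sll R1, R7; neg R9; ldi R0, #67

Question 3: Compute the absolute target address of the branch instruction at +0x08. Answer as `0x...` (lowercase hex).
0xa7f4

off 0x08: read ef fc as big → 0xeffc
  op=0xeffc>>11=0x1d ⇒ jnz (J)
  imm: (w>>0)&0x7ff=0x7fc (s11→-4) → #-4
  target = base 0xa7ee + off 0x08 + 2 + imm -4 = 0xa7f4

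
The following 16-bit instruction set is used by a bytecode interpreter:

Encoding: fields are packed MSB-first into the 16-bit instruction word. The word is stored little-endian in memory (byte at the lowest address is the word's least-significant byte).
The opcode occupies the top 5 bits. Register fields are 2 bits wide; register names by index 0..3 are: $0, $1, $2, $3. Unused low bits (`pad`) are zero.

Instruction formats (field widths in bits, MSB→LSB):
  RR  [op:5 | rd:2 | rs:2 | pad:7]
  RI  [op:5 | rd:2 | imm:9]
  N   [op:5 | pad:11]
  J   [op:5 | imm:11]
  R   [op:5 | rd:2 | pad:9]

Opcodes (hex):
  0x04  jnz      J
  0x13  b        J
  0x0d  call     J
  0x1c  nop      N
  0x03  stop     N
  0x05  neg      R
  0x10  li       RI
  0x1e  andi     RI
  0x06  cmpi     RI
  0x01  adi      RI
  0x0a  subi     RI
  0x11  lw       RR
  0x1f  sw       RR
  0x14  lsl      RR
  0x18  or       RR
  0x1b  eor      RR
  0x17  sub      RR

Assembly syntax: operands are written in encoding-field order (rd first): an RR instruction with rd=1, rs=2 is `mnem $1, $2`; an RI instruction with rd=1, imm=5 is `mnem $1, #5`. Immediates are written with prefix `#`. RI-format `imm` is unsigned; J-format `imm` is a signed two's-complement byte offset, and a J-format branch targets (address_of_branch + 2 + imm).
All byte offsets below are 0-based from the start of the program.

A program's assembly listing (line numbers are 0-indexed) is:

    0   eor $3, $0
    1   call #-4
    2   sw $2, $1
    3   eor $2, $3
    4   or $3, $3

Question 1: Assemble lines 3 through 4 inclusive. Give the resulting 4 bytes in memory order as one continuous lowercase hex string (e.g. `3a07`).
80dd80c7

line 3 (eor): pack op=0x1b:5|rd=2:2|rs=3:2|pad=0:7 = 0xdd80; little→ 80 dd
line 4 (or): pack op=0x18:5|rd=3:2|rs=3:2|pad=0:7 = 0xc780; little→ 80 c7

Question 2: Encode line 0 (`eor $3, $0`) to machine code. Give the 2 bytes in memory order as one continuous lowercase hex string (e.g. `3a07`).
L0: eor op=0x1b:5|rd=3:2|rs=0:2|pad=0:7 ⇒ 0xde00 ⇒ little 00 de

00de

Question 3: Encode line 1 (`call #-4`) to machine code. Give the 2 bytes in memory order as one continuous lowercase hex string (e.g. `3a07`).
fc6f

1. call fields op=0xd:5|imm=-4:11 → word 6ffch → fc 6f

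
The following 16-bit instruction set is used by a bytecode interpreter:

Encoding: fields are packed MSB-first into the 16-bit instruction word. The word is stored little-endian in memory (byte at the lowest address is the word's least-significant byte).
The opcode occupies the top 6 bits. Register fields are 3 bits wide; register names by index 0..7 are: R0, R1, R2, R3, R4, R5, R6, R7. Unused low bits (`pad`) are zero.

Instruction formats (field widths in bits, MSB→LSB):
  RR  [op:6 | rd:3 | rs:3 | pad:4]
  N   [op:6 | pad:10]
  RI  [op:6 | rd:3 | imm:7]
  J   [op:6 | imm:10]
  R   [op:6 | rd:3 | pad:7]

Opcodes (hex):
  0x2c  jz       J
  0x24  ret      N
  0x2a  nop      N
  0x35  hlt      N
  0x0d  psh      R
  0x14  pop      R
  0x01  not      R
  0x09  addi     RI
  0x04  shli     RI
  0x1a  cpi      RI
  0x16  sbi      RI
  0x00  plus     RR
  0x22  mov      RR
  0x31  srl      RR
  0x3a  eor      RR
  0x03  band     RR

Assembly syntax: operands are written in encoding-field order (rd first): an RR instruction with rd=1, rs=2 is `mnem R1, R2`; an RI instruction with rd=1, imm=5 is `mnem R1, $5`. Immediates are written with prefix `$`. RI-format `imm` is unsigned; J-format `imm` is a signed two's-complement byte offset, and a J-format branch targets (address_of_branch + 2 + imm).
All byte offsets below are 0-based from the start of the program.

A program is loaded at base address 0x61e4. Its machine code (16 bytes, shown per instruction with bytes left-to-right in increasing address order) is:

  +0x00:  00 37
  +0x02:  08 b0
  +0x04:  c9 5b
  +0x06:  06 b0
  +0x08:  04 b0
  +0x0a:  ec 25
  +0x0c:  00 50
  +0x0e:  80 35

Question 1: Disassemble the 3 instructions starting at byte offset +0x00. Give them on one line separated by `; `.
[00] 00 37 → 0x3700
  opcode bits[15:10]=0xd: psh/R
  rd@[9:7]=0x6 ⇒ R6
[02] 08 b0 → 0xb008
  opcode bits[15:10]=0x2c: jz/J
  imm@[9:0]=0x8 ⇒ $8
[04] c9 5b → 0x5bc9
  opcode bits[15:10]=0x16: sbi/RI
  rd@[9:7]=0x7 ⇒ R7
  imm@[6:0]=0x49 ⇒ $73

psh R6; jz $8; sbi R7, $73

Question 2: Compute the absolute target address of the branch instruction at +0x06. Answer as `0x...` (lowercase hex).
0x61f2

[06] 06 b0 → 0xb006
  top 6b → 0x2c → jz [J]
  [9:0] imm=6 = $6
  target = base 0x61e4 + off 0x06 + 2 + imm 6 = 0x61f2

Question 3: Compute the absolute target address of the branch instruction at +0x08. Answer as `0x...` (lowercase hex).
0x61f2

off 0x08: read 04 b0 as little → 0xb004
  opcode bits[15:10]=0x2c: jz/J
  [9:0] imm=4 = $4
  target = base 0x61e4 + off 0x08 + 2 + imm 4 = 0x61f2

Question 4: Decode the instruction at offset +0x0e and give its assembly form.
[0e] 80 35 → 0x3580
  opcode bits[15:10]=0xd: psh/R
  rd@[9:7]=0x3 ⇒ R3

psh R3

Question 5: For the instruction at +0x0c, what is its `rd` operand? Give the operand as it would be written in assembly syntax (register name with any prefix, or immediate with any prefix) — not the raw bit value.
[0c] 00 50 → 0x5000
  top 6b → 0x14 → pop [R]
  rd: (w>>7)&0x7=0x0 → R0

R0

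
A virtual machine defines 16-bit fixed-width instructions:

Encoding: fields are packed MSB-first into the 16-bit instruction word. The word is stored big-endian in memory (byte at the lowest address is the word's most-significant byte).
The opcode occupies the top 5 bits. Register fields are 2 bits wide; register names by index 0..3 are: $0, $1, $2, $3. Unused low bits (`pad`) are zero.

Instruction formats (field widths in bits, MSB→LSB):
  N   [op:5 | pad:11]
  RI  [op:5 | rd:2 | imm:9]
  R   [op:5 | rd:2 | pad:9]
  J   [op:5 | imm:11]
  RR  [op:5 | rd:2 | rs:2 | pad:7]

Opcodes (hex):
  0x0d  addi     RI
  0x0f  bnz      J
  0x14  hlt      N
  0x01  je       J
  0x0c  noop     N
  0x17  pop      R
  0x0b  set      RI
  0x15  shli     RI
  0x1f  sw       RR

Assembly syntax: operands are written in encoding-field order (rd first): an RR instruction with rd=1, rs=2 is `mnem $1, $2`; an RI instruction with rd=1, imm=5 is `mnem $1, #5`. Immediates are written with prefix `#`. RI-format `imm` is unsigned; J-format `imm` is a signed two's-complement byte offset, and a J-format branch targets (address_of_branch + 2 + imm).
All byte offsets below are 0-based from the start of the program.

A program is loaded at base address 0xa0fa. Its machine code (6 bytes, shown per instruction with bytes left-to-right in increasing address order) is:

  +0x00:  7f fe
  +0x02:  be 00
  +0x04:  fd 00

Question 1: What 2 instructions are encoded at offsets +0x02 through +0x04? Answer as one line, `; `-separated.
pop $3; sw $2, $2

off 0x02: read be 00 as big → 0xbe00
  top 5b → 0x17 → pop [R]
  rd@[10:9]=0x3 ⇒ $3
off 0x04: read fd 00 as big → 0xfd00
  top 5b → 0x1f → sw [RR]
  rd@[10:9]=0x2 ⇒ $2
  rs@[8:7]=0x2 ⇒ $2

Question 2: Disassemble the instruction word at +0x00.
bnz #-2

+0x00: 7f fe ⇒ word 0x7ffe (big)
  op=0x7ffe>>11=0xf ⇒ bnz (J)
  imm@[10:0]=0x7fe (s11→-2) ⇒ #-2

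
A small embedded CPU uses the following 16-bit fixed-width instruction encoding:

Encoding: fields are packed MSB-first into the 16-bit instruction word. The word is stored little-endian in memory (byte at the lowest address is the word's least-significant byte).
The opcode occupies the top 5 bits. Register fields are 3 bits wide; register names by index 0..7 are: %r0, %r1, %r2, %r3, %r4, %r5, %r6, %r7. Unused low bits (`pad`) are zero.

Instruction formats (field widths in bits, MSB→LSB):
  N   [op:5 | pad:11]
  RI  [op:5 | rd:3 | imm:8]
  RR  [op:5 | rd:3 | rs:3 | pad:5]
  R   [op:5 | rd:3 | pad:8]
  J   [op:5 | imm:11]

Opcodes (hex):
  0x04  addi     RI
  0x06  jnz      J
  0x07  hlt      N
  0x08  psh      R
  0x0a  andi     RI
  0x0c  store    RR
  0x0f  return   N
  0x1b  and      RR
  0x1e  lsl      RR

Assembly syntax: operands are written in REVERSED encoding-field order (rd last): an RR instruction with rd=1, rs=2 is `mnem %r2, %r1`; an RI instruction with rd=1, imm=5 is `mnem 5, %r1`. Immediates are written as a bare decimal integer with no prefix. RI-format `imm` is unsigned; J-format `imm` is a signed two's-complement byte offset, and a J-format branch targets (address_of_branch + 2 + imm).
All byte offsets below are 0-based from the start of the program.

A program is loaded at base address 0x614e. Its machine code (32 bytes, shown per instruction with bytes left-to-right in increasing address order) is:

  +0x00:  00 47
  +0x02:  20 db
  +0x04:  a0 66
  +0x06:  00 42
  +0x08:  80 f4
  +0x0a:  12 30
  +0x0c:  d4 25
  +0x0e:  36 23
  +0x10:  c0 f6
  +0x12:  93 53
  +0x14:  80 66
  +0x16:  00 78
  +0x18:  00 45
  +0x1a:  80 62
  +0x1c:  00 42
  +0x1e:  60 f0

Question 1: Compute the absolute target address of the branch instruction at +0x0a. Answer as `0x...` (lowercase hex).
0x616c

off 0x0a: read 12 30 as little → 0x3012
  top 5b → 0x6 → jnz [J]
  imm: (w>>0)&0x7ff=0x12 → 18
  target = base 0x614e + off 0x0a + 2 + imm 18 = 0x616c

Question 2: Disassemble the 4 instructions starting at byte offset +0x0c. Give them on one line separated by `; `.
+0x0c: d4 25 ⇒ word 0x25d4 (little)
  opcode bits[15:11]=0x4: addi/RI
  rd: (w>>8)&0x7=0x5 → %r5
  imm: (w>>0)&0xff=0xd4 → 212
+0x0e: 36 23 ⇒ word 0x2336 (little)
  opcode bits[15:11]=0x4: addi/RI
  rd: (w>>8)&0x7=0x3 → %r3
  imm: (w>>0)&0xff=0x36 → 54
+0x10: c0 f6 ⇒ word 0xf6c0 (little)
  opcode bits[15:11]=0x1e: lsl/RR
  rd: (w>>8)&0x7=0x6 → %r6
  rs: (w>>5)&0x7=0x6 → %r6
+0x12: 93 53 ⇒ word 0x5393 (little)
  opcode bits[15:11]=0xa: andi/RI
  rd: (w>>8)&0x7=0x3 → %r3
  imm: (w>>0)&0xff=0x93 → 147

addi 212, %r5; addi 54, %r3; lsl %r6, %r6; andi 147, %r3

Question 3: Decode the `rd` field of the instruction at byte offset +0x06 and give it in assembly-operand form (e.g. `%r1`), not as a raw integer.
%r2

@+06  little-endian(00 42) = 0x4200
  opcode bits[15:11]=0x8: psh/R
  [10:8] rd=2 = %r2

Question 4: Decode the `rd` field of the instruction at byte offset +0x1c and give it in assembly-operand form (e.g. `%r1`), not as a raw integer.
+0x1c: 00 42 ⇒ word 0x4200 (little)
  op=0x4200>>11=0x8 ⇒ psh (R)
  rd@[10:8]=0x2 ⇒ %r2

%r2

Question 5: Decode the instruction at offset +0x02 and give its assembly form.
and %r1, %r3

[02] 20 db → 0xdb20
  top 5b → 0x1b → and [RR]
  rd@[10:8]=0x3 ⇒ %r3
  rs@[7:5]=0x1 ⇒ %r1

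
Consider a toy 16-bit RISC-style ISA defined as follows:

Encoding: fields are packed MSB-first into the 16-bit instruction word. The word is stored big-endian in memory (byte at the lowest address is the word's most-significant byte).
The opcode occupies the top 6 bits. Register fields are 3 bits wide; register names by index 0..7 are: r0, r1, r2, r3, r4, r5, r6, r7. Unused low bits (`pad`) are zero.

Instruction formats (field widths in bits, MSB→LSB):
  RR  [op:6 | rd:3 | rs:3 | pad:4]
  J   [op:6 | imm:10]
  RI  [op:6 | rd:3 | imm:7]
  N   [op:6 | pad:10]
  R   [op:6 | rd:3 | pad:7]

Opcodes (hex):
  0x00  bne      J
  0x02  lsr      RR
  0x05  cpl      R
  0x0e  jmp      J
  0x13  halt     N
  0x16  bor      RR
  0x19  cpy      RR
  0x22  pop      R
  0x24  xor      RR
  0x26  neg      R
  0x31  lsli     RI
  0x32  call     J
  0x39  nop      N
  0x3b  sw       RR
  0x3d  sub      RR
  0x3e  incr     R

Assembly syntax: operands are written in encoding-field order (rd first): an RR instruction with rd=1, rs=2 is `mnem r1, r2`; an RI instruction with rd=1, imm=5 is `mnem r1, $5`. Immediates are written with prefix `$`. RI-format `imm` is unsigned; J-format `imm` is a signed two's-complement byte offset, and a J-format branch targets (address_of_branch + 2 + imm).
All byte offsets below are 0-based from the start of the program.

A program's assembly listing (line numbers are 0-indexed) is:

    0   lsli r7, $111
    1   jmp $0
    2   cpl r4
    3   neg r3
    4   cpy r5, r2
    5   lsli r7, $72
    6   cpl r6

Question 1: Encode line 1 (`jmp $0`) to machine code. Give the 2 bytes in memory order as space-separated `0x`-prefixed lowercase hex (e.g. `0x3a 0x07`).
line 1 (jmp): pack op=0xe:6|imm=0:10 = 0x3800; big→ 38 00

0x38 0x00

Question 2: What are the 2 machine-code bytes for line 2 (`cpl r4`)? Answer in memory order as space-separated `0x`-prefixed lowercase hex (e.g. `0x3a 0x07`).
line 2 (cpl): pack op=0x5:6|rd=4:3|pad=0:7 = 0x1600; big→ 16 00

0x16 0x00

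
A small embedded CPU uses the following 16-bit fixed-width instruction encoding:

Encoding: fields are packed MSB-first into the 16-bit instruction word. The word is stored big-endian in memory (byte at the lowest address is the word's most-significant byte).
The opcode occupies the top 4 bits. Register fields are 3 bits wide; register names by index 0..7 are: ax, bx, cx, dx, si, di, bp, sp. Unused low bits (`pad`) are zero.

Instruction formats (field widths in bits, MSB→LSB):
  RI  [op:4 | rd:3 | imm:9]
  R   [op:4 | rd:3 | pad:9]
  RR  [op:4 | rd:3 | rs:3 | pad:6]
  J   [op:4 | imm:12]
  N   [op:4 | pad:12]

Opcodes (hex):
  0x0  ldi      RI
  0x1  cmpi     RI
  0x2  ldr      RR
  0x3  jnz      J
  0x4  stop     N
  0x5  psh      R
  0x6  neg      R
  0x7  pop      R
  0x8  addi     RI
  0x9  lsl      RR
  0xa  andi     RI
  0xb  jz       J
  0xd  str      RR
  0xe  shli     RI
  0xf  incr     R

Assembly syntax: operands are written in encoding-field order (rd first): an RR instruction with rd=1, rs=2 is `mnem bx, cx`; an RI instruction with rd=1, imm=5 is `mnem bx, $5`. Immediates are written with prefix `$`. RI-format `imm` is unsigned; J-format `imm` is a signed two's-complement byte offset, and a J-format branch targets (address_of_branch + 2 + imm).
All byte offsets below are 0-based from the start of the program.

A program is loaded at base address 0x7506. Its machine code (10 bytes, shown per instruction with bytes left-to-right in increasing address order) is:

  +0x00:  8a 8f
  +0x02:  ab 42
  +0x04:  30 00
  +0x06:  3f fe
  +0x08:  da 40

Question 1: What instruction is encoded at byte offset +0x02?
andi di, $322

+0x02: ab 42 ⇒ word 0xab42 (big)
  top 4b → 0xa → andi [RI]
  rd: (w>>9)&0x7=0x5 → di
  imm: (w>>0)&0x1ff=0x142 → $322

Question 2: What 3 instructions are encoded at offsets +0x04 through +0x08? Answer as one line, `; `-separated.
jnz $0; jnz $-2; str di, bx

@+04  big-endian(30 00) = 0x3000
  opcode bits[15:12]=0x3: jnz/J
  imm: (w>>0)&0xfff=0x0 → $0
@+06  big-endian(3f fe) = 0x3ffe
  opcode bits[15:12]=0x3: jnz/J
  imm: (w>>0)&0xfff=0xffe (s12→-2) → $-2
@+08  big-endian(da 40) = 0xda40
  opcode bits[15:12]=0xd: str/RR
  rd: (w>>9)&0x7=0x5 → di
  rs: (w>>6)&0x7=0x1 → bx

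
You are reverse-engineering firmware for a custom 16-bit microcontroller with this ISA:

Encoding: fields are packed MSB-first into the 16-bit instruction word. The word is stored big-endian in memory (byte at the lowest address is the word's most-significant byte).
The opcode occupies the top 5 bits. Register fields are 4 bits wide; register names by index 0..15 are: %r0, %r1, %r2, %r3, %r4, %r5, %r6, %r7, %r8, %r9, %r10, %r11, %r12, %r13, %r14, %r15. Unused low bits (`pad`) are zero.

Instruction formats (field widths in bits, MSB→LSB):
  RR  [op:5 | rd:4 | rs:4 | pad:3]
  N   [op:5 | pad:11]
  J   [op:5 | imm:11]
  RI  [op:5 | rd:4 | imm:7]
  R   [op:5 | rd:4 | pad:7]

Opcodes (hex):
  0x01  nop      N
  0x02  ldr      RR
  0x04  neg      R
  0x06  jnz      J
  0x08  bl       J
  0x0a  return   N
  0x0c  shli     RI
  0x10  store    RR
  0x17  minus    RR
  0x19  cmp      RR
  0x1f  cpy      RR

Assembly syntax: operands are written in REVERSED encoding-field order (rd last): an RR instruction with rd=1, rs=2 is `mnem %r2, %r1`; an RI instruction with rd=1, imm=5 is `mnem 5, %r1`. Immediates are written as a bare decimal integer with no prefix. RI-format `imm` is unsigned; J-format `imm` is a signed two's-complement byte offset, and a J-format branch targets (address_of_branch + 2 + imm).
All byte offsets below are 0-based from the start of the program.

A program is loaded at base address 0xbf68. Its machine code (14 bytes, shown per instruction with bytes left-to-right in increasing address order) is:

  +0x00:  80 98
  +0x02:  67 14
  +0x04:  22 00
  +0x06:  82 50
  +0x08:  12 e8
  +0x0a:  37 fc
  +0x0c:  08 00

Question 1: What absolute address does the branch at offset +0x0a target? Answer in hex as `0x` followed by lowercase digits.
[0a] 37 fc → 0x37fc
  opcode bits[15:11]=0x6: jnz/J
  imm@[10:0]=0x7fc (s11→-4) ⇒ -4
  target = base 0xbf68 + off 0x0a + 2 + imm -4 = 0xbf70

0xbf70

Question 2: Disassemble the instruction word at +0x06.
[06] 82 50 → 0x8250
  opcode bits[15:11]=0x10: store/RR
  rd@[10:7]=0x4 ⇒ %r4
  rs@[6:3]=0xa ⇒ %r10

store %r10, %r4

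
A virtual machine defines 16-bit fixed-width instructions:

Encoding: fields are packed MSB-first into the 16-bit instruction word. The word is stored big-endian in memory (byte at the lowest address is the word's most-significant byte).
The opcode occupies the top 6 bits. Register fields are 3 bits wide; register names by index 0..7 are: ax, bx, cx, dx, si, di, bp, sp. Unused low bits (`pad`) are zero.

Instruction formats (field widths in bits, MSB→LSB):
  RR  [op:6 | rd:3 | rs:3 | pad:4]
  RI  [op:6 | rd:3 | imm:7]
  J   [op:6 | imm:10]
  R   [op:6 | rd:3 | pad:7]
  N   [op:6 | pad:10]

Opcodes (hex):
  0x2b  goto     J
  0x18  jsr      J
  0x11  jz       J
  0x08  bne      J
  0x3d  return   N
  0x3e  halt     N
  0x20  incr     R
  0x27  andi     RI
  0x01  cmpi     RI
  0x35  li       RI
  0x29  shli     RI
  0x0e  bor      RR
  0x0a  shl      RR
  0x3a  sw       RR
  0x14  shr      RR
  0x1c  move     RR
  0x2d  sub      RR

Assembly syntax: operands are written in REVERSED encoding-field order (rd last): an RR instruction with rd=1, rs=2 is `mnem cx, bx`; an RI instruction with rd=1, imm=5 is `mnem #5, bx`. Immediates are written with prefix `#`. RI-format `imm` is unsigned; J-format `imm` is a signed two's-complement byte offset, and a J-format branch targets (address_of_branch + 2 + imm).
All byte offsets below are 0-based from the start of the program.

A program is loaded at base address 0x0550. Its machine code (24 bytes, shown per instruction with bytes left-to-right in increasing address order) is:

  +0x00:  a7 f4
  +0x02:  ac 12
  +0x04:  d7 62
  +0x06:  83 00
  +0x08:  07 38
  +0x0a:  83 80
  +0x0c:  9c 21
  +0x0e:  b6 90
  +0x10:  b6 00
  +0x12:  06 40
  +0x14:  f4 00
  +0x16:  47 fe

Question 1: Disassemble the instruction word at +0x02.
goto #18

off 0x02: read ac 12 as big → 0xac12
  opcode bits[15:10]=0x2b: goto/J
  [9:0] imm=18 = #18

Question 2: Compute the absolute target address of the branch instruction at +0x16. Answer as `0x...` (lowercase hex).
@+16  big-endian(47 fe) = 0x47fe
  op=0x47fe>>10=0x11 ⇒ jz (J)
  imm: (w>>0)&0x3ff=0x3fe (s10→-2) → #-2
  target = base 0x0550 + off 0x16 + 2 + imm -2 = 0x0566

0x0566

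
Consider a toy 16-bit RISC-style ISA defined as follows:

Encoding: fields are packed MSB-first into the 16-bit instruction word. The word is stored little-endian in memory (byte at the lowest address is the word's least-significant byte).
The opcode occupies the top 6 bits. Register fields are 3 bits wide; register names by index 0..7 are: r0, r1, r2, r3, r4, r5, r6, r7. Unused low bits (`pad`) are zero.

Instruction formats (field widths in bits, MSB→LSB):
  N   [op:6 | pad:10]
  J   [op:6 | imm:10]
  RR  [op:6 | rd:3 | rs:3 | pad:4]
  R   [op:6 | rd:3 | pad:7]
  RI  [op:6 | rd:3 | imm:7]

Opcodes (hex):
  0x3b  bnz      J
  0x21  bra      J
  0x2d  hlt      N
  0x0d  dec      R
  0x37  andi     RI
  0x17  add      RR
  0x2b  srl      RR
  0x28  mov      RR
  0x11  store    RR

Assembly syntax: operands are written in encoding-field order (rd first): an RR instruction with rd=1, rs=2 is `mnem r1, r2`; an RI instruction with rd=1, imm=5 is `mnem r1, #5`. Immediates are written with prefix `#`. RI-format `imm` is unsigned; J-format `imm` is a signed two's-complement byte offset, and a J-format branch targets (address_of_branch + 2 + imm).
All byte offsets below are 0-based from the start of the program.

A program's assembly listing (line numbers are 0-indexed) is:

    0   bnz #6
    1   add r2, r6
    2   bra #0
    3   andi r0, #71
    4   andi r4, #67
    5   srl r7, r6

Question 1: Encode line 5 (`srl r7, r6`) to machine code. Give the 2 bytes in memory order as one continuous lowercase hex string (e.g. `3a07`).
5. srl fields op=0x2b:6|rd=7:3|rs=6:3|pad=0:4 → word afe0h → e0 af

e0af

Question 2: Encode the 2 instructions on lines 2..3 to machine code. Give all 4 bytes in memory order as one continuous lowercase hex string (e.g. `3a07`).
2. bra fields op=0x21:6|imm=0:10 → word 8400h → 00 84
3. andi fields op=0x37:6|rd=0:3|imm=71:7 → word dc47h → 47 dc

008447dc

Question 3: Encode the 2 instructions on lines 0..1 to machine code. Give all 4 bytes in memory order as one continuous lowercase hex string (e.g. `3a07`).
06ec605d

0. bnz fields op=0x3b:6|imm=6:10 → word ec06h → 06 ec
1. add fields op=0x17:6|rd=2:3|rs=6:3|pad=0:4 → word 5d60h → 60 5d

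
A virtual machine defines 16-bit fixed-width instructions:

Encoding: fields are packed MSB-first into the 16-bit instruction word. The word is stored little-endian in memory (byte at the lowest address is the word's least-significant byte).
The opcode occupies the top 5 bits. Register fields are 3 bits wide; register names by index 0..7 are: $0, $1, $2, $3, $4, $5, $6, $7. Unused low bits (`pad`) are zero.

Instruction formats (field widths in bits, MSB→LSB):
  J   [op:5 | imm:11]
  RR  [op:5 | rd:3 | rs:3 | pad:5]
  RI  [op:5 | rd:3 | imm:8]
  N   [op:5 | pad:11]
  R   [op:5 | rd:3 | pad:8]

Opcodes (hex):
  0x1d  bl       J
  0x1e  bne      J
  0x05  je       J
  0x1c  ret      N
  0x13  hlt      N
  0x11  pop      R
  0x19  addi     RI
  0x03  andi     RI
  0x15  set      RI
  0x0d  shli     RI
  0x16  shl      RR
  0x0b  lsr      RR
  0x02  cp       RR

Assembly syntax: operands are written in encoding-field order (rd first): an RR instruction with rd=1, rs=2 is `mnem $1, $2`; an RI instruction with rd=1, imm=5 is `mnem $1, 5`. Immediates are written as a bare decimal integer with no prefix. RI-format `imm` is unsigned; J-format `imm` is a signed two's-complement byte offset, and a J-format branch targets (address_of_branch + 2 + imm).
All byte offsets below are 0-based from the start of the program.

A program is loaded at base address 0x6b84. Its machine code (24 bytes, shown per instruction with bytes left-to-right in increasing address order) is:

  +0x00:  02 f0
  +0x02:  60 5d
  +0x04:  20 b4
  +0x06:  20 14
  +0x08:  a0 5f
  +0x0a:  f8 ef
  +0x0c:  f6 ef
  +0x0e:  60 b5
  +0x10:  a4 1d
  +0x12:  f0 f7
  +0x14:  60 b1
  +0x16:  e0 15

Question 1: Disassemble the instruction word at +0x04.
[04] 20 b4 → 0xb420
  top 5b → 0x16 → shl [RR]
  rd@[10:8]=0x4 ⇒ $4
  rs@[7:5]=0x1 ⇒ $1

shl $4, $1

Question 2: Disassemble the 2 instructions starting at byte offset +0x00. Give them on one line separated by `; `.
bne 2; lsr $5, $3

off 0x00: read 02 f0 as little → 0xf002
  opcode bits[15:11]=0x1e: bne/J
  imm@[10:0]=0x2 ⇒ 2
off 0x02: read 60 5d as little → 0x5d60
  opcode bits[15:11]=0xb: lsr/RR
  rd@[10:8]=0x5 ⇒ $5
  rs@[7:5]=0x3 ⇒ $3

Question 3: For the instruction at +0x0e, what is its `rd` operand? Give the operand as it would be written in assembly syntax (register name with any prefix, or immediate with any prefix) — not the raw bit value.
$5

off 0x0e: read 60 b5 as little → 0xb560
  op=0xb560>>11=0x16 ⇒ shl (RR)
  rd: (w>>8)&0x7=0x5 → $5
  rs: (w>>5)&0x7=0x3 → $3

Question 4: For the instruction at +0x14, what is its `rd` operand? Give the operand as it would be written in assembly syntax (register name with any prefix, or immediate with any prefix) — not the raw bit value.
[14] 60 b1 → 0xb160
  top 5b → 0x16 → shl [RR]
  rd@[10:8]=0x1 ⇒ $1
  rs@[7:5]=0x3 ⇒ $3

$1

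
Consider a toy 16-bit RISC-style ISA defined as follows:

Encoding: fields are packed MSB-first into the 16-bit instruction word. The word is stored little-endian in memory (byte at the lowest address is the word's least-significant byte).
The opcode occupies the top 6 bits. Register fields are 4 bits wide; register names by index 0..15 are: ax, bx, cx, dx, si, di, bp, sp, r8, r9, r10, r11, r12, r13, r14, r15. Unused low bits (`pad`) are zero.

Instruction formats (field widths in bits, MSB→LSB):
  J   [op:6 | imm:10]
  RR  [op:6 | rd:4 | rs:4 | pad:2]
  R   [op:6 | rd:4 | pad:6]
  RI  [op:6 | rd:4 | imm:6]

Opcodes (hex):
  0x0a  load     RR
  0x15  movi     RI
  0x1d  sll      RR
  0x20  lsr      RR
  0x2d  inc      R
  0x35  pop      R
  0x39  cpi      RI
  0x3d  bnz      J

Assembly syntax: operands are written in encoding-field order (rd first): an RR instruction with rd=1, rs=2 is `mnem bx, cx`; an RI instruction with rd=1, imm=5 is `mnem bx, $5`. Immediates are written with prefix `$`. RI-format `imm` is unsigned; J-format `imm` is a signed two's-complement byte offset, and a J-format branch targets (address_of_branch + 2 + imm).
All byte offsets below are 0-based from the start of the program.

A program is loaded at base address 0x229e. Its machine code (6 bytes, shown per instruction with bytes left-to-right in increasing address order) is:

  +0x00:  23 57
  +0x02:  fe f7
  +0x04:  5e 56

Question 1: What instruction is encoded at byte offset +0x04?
movi r9, $30

[04] 5e 56 → 0x565e
  op=0x565e>>10=0x15 ⇒ movi (RI)
  [9:6] rd=9 = r9
  [5:0] imm=30 = $30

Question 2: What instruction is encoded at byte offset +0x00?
+0x00: 23 57 ⇒ word 0x5723 (little)
  top 6b → 0x15 → movi [RI]
  rd@[9:6]=0xc ⇒ r12
  imm@[5:0]=0x23 ⇒ $35

movi r12, $35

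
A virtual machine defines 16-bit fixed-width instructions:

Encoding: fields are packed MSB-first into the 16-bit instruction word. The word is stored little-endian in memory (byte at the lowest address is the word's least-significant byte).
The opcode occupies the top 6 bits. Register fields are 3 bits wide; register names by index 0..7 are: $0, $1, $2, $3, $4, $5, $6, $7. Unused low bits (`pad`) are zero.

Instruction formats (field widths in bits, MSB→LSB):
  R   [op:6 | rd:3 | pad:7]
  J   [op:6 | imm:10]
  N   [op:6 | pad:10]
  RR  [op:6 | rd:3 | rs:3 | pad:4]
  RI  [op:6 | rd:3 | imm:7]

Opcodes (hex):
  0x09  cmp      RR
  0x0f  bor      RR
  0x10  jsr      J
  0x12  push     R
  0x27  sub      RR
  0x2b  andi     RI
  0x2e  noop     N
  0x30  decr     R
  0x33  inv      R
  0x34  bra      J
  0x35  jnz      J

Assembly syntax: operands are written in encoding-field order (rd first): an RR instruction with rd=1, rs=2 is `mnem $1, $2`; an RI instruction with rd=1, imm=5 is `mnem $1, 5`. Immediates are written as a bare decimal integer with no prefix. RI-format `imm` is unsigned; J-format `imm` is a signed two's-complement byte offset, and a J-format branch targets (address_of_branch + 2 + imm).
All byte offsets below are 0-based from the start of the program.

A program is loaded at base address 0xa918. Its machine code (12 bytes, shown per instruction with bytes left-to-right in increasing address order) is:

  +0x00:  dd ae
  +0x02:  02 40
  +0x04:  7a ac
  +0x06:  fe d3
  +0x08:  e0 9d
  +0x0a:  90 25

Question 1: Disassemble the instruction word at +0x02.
off 0x02: read 02 40 as little → 0x4002
  op=0x4002>>10=0x10 ⇒ jsr (J)
  imm: (w>>0)&0x3ff=0x2 → 2

jsr 2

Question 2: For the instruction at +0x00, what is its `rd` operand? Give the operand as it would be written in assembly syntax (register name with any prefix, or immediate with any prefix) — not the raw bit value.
$5

off 0x00: read dd ae as little → 0xaedd
  opcode bits[15:10]=0x2b: andi/RI
  rd@[9:7]=0x5 ⇒ $5
  imm@[6:0]=0x5d ⇒ 93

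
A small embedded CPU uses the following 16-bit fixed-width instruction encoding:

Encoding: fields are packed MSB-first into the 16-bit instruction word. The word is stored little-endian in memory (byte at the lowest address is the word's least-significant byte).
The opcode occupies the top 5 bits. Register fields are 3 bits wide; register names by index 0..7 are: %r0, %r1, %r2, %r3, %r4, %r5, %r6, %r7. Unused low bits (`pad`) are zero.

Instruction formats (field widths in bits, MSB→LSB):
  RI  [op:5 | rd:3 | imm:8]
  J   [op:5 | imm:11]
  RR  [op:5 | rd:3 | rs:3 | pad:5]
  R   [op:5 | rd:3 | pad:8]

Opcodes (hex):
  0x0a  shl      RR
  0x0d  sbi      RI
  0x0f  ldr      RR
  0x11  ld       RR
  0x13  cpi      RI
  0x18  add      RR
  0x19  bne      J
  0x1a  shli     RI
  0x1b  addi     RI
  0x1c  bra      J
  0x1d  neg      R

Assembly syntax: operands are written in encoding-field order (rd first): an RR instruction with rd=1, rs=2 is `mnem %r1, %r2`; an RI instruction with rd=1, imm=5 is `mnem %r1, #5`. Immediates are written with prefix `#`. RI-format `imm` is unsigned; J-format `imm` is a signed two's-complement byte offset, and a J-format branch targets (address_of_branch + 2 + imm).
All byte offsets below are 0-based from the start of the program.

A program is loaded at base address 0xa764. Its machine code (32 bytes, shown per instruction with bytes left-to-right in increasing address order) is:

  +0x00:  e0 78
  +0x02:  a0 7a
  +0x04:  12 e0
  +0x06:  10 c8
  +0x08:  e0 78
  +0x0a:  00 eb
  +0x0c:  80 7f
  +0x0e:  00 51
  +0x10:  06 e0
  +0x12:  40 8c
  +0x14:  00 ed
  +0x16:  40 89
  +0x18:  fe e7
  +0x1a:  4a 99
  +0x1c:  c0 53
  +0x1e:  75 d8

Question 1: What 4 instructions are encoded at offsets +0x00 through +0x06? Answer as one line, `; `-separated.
+0x00: e0 78 ⇒ word 0x78e0 (little)
  op=0x78e0>>11=0xf ⇒ ldr (RR)
  [10:8] rd=0 = %r0
  [7:5] rs=7 = %r7
+0x02: a0 7a ⇒ word 0x7aa0 (little)
  op=0x7aa0>>11=0xf ⇒ ldr (RR)
  [10:8] rd=2 = %r2
  [7:5] rs=5 = %r5
+0x04: 12 e0 ⇒ word 0xe012 (little)
  op=0xe012>>11=0x1c ⇒ bra (J)
  [10:0] imm=18 = #18
+0x06: 10 c8 ⇒ word 0xc810 (little)
  op=0xc810>>11=0x19 ⇒ bne (J)
  [10:0] imm=16 = #16

ldr %r0, %r7; ldr %r2, %r5; bra #18; bne #16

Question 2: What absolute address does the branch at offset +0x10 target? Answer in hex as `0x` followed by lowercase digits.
@+10  little-endian(06 e0) = 0xe006
  opcode bits[15:11]=0x1c: bra/J
  imm: (w>>0)&0x7ff=0x6 → #6
  target = base 0xa764 + off 0x10 + 2 + imm 6 = 0xa77c

0xa77c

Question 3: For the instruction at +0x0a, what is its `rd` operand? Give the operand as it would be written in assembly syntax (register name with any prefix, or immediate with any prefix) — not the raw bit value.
%r3

@+0a  little-endian(00 eb) = 0xeb00
  op=0xeb00>>11=0x1d ⇒ neg (R)
  [10:8] rd=3 = %r3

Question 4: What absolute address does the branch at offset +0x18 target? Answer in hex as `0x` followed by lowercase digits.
@+18  little-endian(fe e7) = 0xe7fe
  op=0xe7fe>>11=0x1c ⇒ bra (J)
  imm: (w>>0)&0x7ff=0x7fe (s11→-2) → #-2
  target = base 0xa764 + off 0x18 + 2 + imm -2 = 0xa77c

0xa77c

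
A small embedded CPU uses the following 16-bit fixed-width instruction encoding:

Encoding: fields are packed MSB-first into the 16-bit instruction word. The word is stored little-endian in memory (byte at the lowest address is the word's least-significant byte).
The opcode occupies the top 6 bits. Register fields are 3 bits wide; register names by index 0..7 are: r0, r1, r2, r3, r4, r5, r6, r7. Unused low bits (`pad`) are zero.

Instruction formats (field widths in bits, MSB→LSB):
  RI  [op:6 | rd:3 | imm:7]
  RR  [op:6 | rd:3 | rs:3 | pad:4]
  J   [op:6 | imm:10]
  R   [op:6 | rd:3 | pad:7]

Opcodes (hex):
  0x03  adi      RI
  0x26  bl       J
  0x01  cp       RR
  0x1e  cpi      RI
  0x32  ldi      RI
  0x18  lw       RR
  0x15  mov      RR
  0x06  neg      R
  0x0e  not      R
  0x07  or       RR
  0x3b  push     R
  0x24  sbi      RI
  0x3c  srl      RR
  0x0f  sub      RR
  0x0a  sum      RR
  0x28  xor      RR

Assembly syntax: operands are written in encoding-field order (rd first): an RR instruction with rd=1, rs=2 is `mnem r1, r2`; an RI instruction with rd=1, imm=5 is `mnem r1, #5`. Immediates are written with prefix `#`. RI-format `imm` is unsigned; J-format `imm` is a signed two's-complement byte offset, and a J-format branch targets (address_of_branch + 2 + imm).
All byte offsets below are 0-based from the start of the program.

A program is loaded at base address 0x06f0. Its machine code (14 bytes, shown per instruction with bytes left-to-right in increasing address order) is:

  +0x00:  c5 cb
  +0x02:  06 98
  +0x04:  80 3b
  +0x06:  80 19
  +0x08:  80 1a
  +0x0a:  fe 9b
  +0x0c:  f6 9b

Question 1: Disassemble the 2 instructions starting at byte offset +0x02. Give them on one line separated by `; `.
bl #6; not r7

[02] 06 98 → 0x9806
  opcode bits[15:10]=0x26: bl/J
  imm@[9:0]=0x6 ⇒ #6
[04] 80 3b → 0x3b80
  opcode bits[15:10]=0xe: not/R
  rd@[9:7]=0x7 ⇒ r7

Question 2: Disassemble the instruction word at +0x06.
[06] 80 19 → 0x1980
  opcode bits[15:10]=0x6: neg/R
  rd: (w>>7)&0x7=0x3 → r3

neg r3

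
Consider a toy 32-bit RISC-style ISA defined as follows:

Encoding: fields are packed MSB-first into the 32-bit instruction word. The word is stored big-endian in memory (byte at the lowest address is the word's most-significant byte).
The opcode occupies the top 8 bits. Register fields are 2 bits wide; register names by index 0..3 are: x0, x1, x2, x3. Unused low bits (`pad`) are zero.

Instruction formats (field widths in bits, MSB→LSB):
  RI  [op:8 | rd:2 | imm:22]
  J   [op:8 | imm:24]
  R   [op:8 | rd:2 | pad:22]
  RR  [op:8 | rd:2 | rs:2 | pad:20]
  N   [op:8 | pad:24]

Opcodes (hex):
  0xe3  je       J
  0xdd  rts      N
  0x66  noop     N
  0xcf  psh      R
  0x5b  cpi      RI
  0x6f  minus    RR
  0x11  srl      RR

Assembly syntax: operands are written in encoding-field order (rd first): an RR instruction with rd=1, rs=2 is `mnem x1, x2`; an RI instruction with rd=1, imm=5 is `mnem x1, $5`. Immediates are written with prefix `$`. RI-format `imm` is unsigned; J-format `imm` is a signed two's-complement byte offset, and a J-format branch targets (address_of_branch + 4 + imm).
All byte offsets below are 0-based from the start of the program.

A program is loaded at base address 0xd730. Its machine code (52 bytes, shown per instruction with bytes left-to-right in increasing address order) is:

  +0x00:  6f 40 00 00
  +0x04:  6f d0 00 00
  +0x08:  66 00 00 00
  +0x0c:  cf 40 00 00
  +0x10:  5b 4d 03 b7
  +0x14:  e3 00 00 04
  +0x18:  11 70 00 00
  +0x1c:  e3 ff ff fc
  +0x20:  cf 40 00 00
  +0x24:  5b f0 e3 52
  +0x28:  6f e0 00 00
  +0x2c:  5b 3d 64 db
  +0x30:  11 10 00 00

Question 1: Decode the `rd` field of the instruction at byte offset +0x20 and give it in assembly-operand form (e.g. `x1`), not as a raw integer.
x1

+0x20: cf 40 00 00 ⇒ word 0xcf400000 (big)
  opcode bits[31:24]=0xcf: psh/R
  rd: (w>>22)&0x3=0x1 → x1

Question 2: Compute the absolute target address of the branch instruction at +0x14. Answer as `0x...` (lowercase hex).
off 0x14: read e3 00 00 04 as big → 0xe3000004
  top 8b → 0xe3 → je [J]
  imm@[23:0]=0x4 ⇒ $4
  target = base 0xd730 + off 0x14 + 4 + imm 4 = 0xd74c

0xd74c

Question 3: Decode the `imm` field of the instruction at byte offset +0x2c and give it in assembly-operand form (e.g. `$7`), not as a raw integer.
$4023515

[2c] 5b 3d 64 db → 0x5b3d64db
  top 8b → 0x5b → cpi [RI]
  [23:22] rd=0 = x0
  [21:0] imm=4023515 = $4023515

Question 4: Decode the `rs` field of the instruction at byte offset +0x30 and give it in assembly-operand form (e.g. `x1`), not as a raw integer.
+0x30: 11 10 00 00 ⇒ word 0x11100000 (big)
  op=0x11100000>>24=0x11 ⇒ srl (RR)
  rd: (w>>22)&0x3=0x0 → x0
  rs: (w>>20)&0x3=0x1 → x1

x1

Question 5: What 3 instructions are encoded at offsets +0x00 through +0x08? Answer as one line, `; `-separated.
minus x1, x0; minus x3, x1; noop

+0x00: 6f 40 00 00 ⇒ word 0x6f400000 (big)
  opcode bits[31:24]=0x6f: minus/RR
  [23:22] rd=1 = x1
  [21:20] rs=0 = x0
+0x04: 6f d0 00 00 ⇒ word 0x6fd00000 (big)
  opcode bits[31:24]=0x6f: minus/RR
  [23:22] rd=3 = x3
  [21:20] rs=1 = x1
+0x08: 66 00 00 00 ⇒ word 0x66000000 (big)
  opcode bits[31:24]=0x66: noop/N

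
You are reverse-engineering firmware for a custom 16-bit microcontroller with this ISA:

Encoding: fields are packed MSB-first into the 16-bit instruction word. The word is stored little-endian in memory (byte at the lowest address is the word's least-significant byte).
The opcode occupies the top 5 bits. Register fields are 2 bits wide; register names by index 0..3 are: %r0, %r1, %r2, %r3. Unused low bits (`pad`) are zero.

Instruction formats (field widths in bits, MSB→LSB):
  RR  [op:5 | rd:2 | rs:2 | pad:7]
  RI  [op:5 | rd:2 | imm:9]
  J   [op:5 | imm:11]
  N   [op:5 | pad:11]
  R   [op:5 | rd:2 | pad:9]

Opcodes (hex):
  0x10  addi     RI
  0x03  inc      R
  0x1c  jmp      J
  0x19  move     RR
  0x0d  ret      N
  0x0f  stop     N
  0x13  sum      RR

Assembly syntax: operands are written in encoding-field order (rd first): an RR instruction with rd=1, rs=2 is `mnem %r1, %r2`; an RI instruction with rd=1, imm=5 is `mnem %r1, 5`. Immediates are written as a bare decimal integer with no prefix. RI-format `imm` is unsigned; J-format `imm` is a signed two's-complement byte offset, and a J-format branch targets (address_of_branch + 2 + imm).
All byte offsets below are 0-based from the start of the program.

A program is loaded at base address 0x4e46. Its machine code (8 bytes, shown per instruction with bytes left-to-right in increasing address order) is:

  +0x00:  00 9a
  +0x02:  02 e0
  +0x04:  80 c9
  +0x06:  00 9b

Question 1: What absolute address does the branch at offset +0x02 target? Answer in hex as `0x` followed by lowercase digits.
0x4e4c

[02] 02 e0 → 0xe002
  opcode bits[15:11]=0x1c: jmp/J
  imm: (w>>0)&0x7ff=0x2 → 2
  target = base 0x4e46 + off 0x02 + 2 + imm 2 = 0x4e4c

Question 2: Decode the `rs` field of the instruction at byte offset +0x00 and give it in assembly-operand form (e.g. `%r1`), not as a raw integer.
+0x00: 00 9a ⇒ word 0x9a00 (little)
  top 5b → 0x13 → sum [RR]
  [10:9] rd=1 = %r1
  [8:7] rs=0 = %r0

%r0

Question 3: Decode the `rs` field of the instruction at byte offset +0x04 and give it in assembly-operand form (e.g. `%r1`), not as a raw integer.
%r3

@+04  little-endian(80 c9) = 0xc980
  opcode bits[15:11]=0x19: move/RR
  rd@[10:9]=0x0 ⇒ %r0
  rs@[8:7]=0x3 ⇒ %r3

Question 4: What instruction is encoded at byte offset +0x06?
[06] 00 9b → 0x9b00
  op=0x9b00>>11=0x13 ⇒ sum (RR)
  [10:9] rd=1 = %r1
  [8:7] rs=2 = %r2

sum %r1, %r2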